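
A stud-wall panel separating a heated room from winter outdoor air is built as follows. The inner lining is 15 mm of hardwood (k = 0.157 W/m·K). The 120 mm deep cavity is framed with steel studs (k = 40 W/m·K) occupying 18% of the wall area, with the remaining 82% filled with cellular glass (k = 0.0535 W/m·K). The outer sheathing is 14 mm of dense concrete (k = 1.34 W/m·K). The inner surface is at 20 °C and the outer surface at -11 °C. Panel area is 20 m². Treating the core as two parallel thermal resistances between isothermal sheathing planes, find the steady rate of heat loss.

Q ≈ 5060 W

Sheathing layers in series; stud and cavity paths in parallel between them.
R_inner = 0.015/(0.157×20) = 0.004777 K/W
R_stud  = 0.12/(40×0.18×20) = 8.333×10^-4 K/W
R_cav   = 0.12/(0.0535×0.82×20) = 0.1368 K/W
1/R_core = 1/R_stud + 1/R_cav → R_core = 8.283×10^-4 K/W
R_outer = 0.014/(1.34×20) = 5.224×10^-4 K/W
R_total = 0.006128 K/W
Q = ΔT/R_total = 31/0.006128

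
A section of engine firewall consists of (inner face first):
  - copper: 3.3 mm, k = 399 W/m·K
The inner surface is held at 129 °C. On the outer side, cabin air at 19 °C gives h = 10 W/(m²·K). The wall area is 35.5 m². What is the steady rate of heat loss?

Series thermal resistances:
R_copper = L/(kA) = 0.0033/(399×35.5) = 2.33×10^-7 K/W
R_outer film = 1/(h_o·A) = 1/(10×35.5) = 0.002817 K/W
R_total = 0.002817 K/W
Q = ΔT / R_total = 110 / 0.002817

Q ≈ 39000 W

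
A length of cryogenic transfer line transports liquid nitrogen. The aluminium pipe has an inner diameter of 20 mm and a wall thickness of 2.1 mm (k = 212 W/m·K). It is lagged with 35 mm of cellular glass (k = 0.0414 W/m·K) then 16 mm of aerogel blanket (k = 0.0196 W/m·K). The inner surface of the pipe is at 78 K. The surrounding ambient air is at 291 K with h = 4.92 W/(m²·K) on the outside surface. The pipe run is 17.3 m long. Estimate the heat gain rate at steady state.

Q ≈ 454 W

Radial resistances (cylindrical: R_cond = ln(r_o/r_i)/(2πkL), R_conv = 1/(h·2πrL)):
R_aluminium pipe wall = ln(12.1/10)/(2π×212×17.3) = 8.272×10^-6 K/W
R_cellular glass = ln(47.1/12.1)/(2π×0.0414×17.3) = 0.302 K/W
R_aerogel blanket = ln(63.1/47.1)/(2π×0.0196×17.3) = 0.1373 K/W
R_outer film = 1/(h_o·2πr_oL) = 1/(4.92×2π×0.0631×17.3) = 0.02963 K/W
R_total = 0.4689 K/W
Q = ΔT/R_total = 213/0.4689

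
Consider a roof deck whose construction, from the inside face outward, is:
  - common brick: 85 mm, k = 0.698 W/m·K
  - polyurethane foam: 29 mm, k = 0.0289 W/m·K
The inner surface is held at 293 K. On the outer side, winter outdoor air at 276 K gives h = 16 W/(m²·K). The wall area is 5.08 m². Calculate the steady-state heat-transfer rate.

Series thermal resistances:
R_common brick = L/(kA) = 0.085/(0.698×5.08) = 0.02397 K/W
R_polyurethane foam = L/(kA) = 0.029/(0.0289×5.08) = 0.1975 K/W
R_outer film = 1/(h_o·A) = 1/(16×5.08) = 0.0123 K/W
R_total = 0.2338 K/W
Q = ΔT / R_total = 17 / 0.2338

Q ≈ 72.7 W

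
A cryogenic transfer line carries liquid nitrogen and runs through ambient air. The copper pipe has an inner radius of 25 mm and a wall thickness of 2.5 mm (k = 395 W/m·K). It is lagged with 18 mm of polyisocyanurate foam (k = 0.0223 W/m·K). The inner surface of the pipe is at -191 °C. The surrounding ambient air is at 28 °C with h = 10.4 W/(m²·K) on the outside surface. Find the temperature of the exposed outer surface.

Cylindrical conduction, so R = ln(r₂/r₁)/(2πkL) per layer, in series:
R_copper pipe wall = ln(27.5/25)/(2π×395×1) = 3.84×10^-5 K/W
R_polyisocyanurate foam = ln(45.5/27.5)/(2π×0.0223×1) = 3.594 K/W
R_outer film = 1/(h_o·2πr_oL) = 1/(10.4×2π×0.0455×1) = 0.3363 K/W
R_total = 3.93 K/W
Q = ΔT/R_total = 219/3.93
Q = 55.7 W/m
T_interface = T_inner + Q·ΣR(inner→interface) = -191 + 55.7×3.594

T ≈ 9.26 °C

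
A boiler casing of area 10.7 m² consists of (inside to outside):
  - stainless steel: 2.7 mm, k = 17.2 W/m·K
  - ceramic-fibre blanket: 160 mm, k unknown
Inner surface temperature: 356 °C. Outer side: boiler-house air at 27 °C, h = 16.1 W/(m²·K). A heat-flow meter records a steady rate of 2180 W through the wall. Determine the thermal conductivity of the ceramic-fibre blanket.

k ≈ 0.103 W/(m·K)

Model the wall as resistances in series:
R_stainless steel = L/(kA) = 0.0027/(17.2×10.7) = 1.467×10^-5 K/W
R_outer film = 1/(h_o·A) = 1/(16.1×10.7) = 0.005805 K/W
Sum of known resistances R_other = 0.00582 K/W
Total R = ΔT/Q = 329/2180 = 0.1509 K/W
R_ceramic-fibre blanket = R_total − R_other = 0.1451 K/W
k = L/(R·A) = 0.16/(0.1451×10.7)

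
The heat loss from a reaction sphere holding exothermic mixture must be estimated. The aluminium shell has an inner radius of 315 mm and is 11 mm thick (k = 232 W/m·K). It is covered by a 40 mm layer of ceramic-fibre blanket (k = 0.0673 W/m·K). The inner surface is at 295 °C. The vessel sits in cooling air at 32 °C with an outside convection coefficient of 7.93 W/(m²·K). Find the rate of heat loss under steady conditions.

Radial (spherical) resistances in series:
R_aluminium shell = (1/0.315 − 1/0.326)/(4π×232) = 3.674×10^-5 K/W
R_ceramic-fibre blanket = (1/0.326 − 1/0.366)/(4π×0.0673) = 0.3964 K/W
R_outer film = 1/(h·4πr_o²) = 1/(7.93×4π×0.366²) = 0.07491 K/W
R_total = 0.4714 K/W
Q = ΔT/R_total = 263/0.4714

Q ≈ 558 W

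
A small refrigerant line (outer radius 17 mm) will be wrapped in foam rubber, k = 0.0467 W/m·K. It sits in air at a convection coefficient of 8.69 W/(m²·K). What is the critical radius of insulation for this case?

For a cylinder r_cr = k/h = 0.0467/8.69
r_cr = 5.37 mm; since the bare radius (17 mm) is above r_cr, any added insulation will reduce heat loss.

r_cr ≈ 5.37 mm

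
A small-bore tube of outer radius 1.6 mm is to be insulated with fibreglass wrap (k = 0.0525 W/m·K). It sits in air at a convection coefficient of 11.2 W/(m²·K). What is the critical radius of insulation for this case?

For a cylinder r_cr = k/h = 0.0525/11.2
r_cr = 4.69 mm; since the bare radius (1.6 mm) is below r_cr, adding a thin layer of insulation will *increase* heat loss.

r_cr ≈ 4.69 mm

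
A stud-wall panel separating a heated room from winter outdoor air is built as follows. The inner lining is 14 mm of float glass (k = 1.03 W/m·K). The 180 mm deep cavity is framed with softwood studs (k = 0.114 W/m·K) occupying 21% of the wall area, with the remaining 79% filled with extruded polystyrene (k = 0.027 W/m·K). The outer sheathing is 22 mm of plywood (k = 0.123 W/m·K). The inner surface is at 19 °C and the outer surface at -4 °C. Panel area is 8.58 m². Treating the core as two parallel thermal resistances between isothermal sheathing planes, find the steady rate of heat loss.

Sheathing layers in series; stud and cavity paths in parallel between them.
R_inner = 0.014/(1.03×8.58) = 0.001584 K/W
R_stud  = 0.18/(0.114×0.21×8.58) = 0.8763 K/W
R_cav   = 0.18/(0.027×0.79×8.58) = 0.9835 K/W
1/R_core = 1/R_stud + 1/R_cav → R_core = 0.4634 K/W
R_outer = 0.022/(0.123×8.58) = 0.02085 K/W
R_total = 0.4859 K/W
Q = ΔT/R_total = 23/0.4859

Q ≈ 47.3 W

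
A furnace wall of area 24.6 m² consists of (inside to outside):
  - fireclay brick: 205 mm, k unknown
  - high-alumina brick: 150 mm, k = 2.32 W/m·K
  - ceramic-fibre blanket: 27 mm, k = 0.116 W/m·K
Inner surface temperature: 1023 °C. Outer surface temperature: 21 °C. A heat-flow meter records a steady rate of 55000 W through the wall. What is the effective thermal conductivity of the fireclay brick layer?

k ≈ 1.36 W/(m·K)

Model the wall as resistances in series:
R_high-alumina brick = L/(kA) = 0.15/(2.32×24.6) = 0.002628 K/W
R_ceramic-fibre blanket = L/(kA) = 0.027/(0.116×24.6) = 0.009462 K/W
Sum of known resistances R_other = 0.01209 K/W
Total R = ΔT/Q = 1002/55000 = 0.01822 K/W
R_fireclay brick = R_total − R_other = 0.006128 K/W
k = L/(R·A) = 0.205/(0.006128×24.6)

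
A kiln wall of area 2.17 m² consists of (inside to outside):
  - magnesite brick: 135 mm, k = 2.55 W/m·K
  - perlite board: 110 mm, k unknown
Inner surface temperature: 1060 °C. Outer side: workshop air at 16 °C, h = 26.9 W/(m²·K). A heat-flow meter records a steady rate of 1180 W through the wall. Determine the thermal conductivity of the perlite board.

k ≈ 0.0601 W/(m·K)

Model the wall as resistances in series:
R_magnesite brick = L/(kA) = 0.135/(2.55×2.17) = 0.0244 K/W
R_outer film = 1/(h_o·A) = 1/(26.9×2.17) = 0.01713 K/W
Sum of known resistances R_other = 0.04153 K/W
Total R = ΔT/Q = 1044/1180 = 0.8847 K/W
R_perlite board = R_total − R_other = 0.8432 K/W
k = L/(R·A) = 0.11/(0.8432×2.17)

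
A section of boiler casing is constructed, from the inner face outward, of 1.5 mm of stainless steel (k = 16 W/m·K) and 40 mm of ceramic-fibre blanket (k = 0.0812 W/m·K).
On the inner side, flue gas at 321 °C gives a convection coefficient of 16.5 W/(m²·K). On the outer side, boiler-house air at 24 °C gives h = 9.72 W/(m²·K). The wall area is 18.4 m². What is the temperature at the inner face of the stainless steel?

Using the resistance-network approach (series):
R_inner film = 1/(h_i·A) = 1/(16.5×18.4) = 0.003294 K/W
R_stainless steel = L/(kA) = 0.0015/(16×18.4) = 5.095×10^-6 K/W
R_ceramic-fibre blanket = L/(kA) = 0.04/(0.0812×18.4) = 0.02677 K/W
R_outer film = 1/(h_o·A) = 1/(9.72×18.4) = 0.005591 K/W
R_total = 0.03566 K/W;  Q = ΔT/R_total = 297/0.03566 = 8328 W
T_interface = T_inner − Q·ΣR(inner→interface) = 321 − 8330×0.003294

T ≈ 294 °C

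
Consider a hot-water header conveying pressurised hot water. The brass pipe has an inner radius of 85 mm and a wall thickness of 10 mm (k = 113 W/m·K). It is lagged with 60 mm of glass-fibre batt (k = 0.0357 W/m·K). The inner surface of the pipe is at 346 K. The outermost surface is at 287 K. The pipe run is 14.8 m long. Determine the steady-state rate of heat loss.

Radial resistances (cylindrical: R_cond = ln(r_o/r_i)/(2πkL), R_conv = 1/(h·2πrL)):
R_brass pipe wall = ln(95/85)/(2π×113×14.8) = 1.058×10^-5 K/W
R_glass-fibre batt = ln(155/95)/(2π×0.0357×14.8) = 0.1475 K/W
R_total = 0.1475 K/W
Q = ΔT/R_total = 59/0.1475

Q ≈ 400 W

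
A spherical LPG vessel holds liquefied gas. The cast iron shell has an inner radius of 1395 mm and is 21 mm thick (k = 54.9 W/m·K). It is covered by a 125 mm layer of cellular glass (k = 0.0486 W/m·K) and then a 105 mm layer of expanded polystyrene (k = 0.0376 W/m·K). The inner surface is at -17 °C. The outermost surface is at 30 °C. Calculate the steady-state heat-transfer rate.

For a spherical shell R = (1/r₁ − 1/r₂)/(4πk); film R = 1/(h·4πr²). In series:
R_cast iron shell = (1/1.395 − 1/1.416)/(4π×54.9) = 1.541×10^-5 K/W
R_cellular glass = (1/1.416 − 1/1.541)/(4π×0.0486) = 0.0938 K/W
R_expanded polystyrene = (1/1.541 − 1/1.646)/(4π×0.0376) = 0.08761 K/W
R_total = 0.1814 K/W
Q = ΔT/R_total = 47/0.1814

Q ≈ 259 W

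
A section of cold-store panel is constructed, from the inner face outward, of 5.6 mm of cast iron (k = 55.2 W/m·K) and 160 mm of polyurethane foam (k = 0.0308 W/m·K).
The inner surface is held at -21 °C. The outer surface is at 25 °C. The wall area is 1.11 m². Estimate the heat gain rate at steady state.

Q ≈ 9.83 W

Model the wall as resistances in series:
R_cast iron = L/(kA) = 0.0056/(55.2×1.11) = 9.14×10^-5 K/W
R_polyurethane foam = L/(kA) = 0.16/(0.0308×1.11) = 4.68 K/W
R_total = 4.68 K/W
Q = ΔT / R_total = 46 / 4.68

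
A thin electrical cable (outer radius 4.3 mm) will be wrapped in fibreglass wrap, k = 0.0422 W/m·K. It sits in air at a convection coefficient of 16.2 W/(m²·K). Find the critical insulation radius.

r_cr ≈ 2.6 mm

For a cylinder r_cr = k/h = 0.0422/16.2
r_cr = 2.6 mm; since the bare radius (4.3 mm) is above r_cr, any added insulation will reduce heat loss.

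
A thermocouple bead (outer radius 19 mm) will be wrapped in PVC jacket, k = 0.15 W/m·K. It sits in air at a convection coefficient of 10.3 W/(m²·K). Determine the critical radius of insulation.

r_cr ≈ 29.1 mm

For a sphere r_cr = 2k/h = 2×0.15/10.3
r_cr = 29.1 mm; since the bare radius (19 mm) is below r_cr, adding a thin layer of insulation will *increase* heat loss.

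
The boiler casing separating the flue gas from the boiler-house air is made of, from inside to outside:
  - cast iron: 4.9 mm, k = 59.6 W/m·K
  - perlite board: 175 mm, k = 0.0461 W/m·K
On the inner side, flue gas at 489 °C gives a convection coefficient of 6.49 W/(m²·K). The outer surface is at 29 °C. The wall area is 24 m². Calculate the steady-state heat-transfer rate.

Thermal resistances in series:
R_inner film = 1/(h_i·A) = 1/(6.49×24) = 0.00642 K/W
R_cast iron = L/(kA) = 0.0049/(59.6×24) = 3.426×10^-6 K/W
R_perlite board = L/(kA) = 0.175/(0.0461×24) = 0.1582 K/W
R_total = 0.1646 K/W
Q = ΔT / R_total = 460 / 0.1646

Q ≈ 2790 W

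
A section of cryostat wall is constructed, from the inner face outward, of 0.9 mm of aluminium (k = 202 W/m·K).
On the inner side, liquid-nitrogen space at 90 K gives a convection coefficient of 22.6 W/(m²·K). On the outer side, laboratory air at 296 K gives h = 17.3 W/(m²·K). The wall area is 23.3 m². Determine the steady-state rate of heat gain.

Q ≈ 47000 W

Treating each layer as a thermal resistance in series:
R_inner film = 1/(h_i·A) = 1/(22.6×23.3) = 0.001899 K/W
R_aluminium = L/(kA) = 0.0009/(202×23.3) = 1.912×10^-7 K/W
R_outer film = 1/(h_o·A) = 1/(17.3×23.3) = 0.002481 K/W
R_total = 0.00438 K/W
Q = ΔT / R_total = 206 / 0.00438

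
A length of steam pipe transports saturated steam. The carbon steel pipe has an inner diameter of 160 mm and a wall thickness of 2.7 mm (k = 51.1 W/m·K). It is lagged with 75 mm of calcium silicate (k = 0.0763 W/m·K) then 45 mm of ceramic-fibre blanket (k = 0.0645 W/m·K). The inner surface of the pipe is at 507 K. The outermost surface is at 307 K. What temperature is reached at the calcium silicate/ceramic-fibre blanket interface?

For a radial system each layer contributes R = ln(r_out/r_in)/(2πkL); films add R = 1/(hA).
R_carbon steel pipe wall = ln(82.7/80)/(2π×51.1×1) = 1.034×10^-4 K/W
R_calcium silicate = ln(157.7/82.7)/(2π×0.0763×1) = 1.346 K/W
R_ceramic-fibre blanket = ln(202.7/157.7)/(2π×0.0645×1) = 0.6194 K/W
R_total = 1.966 K/W
Q = ΔT/R_total = 200/1.966
Q = 102 W/m
T_interface = T_inner − Q·ΣR(inner→interface) = 507 − 102×1.347

T ≈ 370 K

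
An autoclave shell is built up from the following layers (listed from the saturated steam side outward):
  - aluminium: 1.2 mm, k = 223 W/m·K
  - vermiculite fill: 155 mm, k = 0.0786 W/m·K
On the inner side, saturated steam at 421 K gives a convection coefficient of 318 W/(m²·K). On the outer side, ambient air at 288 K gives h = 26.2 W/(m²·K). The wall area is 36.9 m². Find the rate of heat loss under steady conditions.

Using the resistance-network approach (series):
R_inner film = 1/(h_i·A) = 1/(318×36.9) = 8.522×10^-5 K/W
R_aluminium = L/(kA) = 0.0012/(223×36.9) = 1.458×10^-7 K/W
R_vermiculite fill = L/(kA) = 0.155/(0.0786×36.9) = 0.05344 K/W
R_outer film = 1/(h_o·A) = 1/(26.2×36.9) = 0.001034 K/W
R_total = 0.05456 K/W
Q = ΔT / R_total = 133 / 0.05456

Q ≈ 2440 W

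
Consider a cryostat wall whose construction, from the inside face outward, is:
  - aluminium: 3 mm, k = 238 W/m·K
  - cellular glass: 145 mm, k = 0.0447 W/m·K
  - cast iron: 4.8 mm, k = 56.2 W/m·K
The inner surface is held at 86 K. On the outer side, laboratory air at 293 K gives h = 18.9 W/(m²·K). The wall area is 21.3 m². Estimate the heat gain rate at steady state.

Model the wall as resistances in series:
R_aluminium = L/(kA) = 0.003/(238×21.3) = 5.918×10^-7 K/W
R_cellular glass = L/(kA) = 0.145/(0.0447×21.3) = 0.1523 K/W
R_cast iron = L/(kA) = 0.0048/(56.2×21.3) = 4.01×10^-6 K/W
R_outer film = 1/(h_o·A) = 1/(18.9×21.3) = 0.002484 K/W
R_total = 0.1548 K/W
Q = ΔT / R_total = 207 / 0.1548

Q ≈ 1340 W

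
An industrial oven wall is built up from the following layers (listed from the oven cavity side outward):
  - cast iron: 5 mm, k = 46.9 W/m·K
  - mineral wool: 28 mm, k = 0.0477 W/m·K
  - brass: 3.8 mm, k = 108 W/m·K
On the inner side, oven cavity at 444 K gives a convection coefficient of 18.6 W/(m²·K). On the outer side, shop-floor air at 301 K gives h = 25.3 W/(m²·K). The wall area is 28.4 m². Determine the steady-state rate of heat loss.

Q ≈ 5970 W

Model the wall as resistances in series:
R_inner film = 1/(h_i·A) = 1/(18.6×28.4) = 0.001893 K/W
R_cast iron = L/(kA) = 0.005/(46.9×28.4) = 3.754×10^-6 K/W
R_mineral wool = L/(kA) = 0.028/(0.0477×28.4) = 0.02067 K/W
R_brass = L/(kA) = 0.0038/(108×28.4) = 1.239×10^-6 K/W
R_outer film = 1/(h_o·A) = 1/(25.3×28.4) = 0.001392 K/W
R_total = 0.02396 K/W
Q = ΔT / R_total = 143 / 0.02396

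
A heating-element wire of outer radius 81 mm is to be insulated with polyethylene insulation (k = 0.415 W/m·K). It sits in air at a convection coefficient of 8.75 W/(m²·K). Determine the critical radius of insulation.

For a cylinder r_cr = k/h = 0.415/8.75
r_cr = 47.4 mm; since the bare radius (81 mm) is above r_cr, any added insulation will reduce heat loss.

r_cr ≈ 47.4 mm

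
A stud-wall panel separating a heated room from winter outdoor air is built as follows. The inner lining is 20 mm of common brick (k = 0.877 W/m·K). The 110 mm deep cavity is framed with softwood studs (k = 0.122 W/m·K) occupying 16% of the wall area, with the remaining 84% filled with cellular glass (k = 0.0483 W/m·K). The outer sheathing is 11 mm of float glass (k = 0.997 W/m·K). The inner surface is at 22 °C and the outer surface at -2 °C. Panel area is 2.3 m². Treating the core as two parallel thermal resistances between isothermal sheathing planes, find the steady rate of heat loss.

Q ≈ 29.6 W

Sheathing layers in series; stud and cavity paths in parallel between them.
R_inner = 0.02/(0.877×2.3) = 0.009915 K/W
R_stud  = 0.11/(0.122×0.16×2.3) = 2.45 K/W
R_cav   = 0.11/(0.0483×0.84×2.3) = 1.179 K/W
1/R_core = 1/R_stud + 1/R_cav → R_core = 0.7959 K/W
R_outer = 0.011/(0.997×2.3) = 0.004797 K/W
R_total = 0.8106 K/W
Q = ΔT/R_total = 24/0.8106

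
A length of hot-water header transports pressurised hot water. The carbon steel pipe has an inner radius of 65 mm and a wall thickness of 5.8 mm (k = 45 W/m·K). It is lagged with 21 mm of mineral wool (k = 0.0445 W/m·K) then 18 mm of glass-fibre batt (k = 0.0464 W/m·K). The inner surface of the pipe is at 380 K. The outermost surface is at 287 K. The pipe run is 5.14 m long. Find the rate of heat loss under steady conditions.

Cylindrical conduction, so R = ln(r₂/r₁)/(2πkL) per layer, in series:
R_carbon steel pipe wall = ln(70.8/65)/(2π×45×5.14) = 5.881×10^-5 K/W
R_mineral wool = ln(91.8/70.8)/(2π×0.0445×5.14) = 0.1807 K/W
R_glass-fibre batt = ln(109.8/91.8)/(2π×0.0464×5.14) = 0.1195 K/W
R_total = 0.3003 K/W
Q = ΔT/R_total = 93/0.3003

Q ≈ 310 W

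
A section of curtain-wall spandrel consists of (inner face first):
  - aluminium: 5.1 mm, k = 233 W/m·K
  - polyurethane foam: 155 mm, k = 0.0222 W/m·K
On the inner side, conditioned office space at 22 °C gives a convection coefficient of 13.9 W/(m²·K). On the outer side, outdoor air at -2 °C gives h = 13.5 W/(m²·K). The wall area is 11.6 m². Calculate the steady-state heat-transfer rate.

Q ≈ 39.1 W

Using the resistance-network approach (series):
R_inner film = 1/(h_i·A) = 1/(13.9×11.6) = 0.006202 K/W
R_aluminium = L/(kA) = 0.0051/(233×11.6) = 1.887×10^-6 K/W
R_polyurethane foam = L/(kA) = 0.155/(0.0222×11.6) = 0.6019 K/W
R_outer film = 1/(h_o·A) = 1/(13.5×11.6) = 0.006386 K/W
R_total = 0.6145 K/W
Q = ΔT / R_total = 24 / 0.6145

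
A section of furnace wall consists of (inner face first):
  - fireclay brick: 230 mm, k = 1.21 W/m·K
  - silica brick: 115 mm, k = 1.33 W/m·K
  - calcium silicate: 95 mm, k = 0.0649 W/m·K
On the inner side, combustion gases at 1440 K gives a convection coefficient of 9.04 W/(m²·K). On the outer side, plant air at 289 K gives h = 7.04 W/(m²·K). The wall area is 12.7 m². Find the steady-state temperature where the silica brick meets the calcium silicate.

Thermal resistances in series:
R_inner film = 1/(h_i·A) = 1/(9.04×12.7) = 0.00871 K/W
R_fireclay brick = L/(kA) = 0.23/(1.21×12.7) = 0.01497 K/W
R_silica brick = L/(kA) = 0.115/(1.33×12.7) = 0.006808 K/W
R_calcium silicate = L/(kA) = 0.095/(0.0649×12.7) = 0.1153 K/W
R_outer film = 1/(h_o·A) = 1/(7.04×12.7) = 0.01118 K/W
R_total = 0.1569 K/W;  Q = ΔT/R_total = 1151/0.1569 = 7335 W
T_interface = T_inner − Q·ΣR(inner→interface) = 1440 − 7330×0.03049

T ≈ 1220 K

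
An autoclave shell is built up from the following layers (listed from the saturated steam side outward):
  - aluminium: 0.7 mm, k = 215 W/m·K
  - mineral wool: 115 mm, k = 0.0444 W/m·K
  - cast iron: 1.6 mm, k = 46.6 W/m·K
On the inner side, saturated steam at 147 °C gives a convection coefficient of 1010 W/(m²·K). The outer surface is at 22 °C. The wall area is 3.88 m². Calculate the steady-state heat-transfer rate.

Thermal resistances in series:
R_inner film = 1/(h_i·A) = 1/(1010×3.88) = 2.552×10^-4 K/W
R_aluminium = L/(kA) = 0.0007/(215×3.88) = 8.391×10^-7 K/W
R_mineral wool = L/(kA) = 0.115/(0.0444×3.88) = 0.6675 K/W
R_cast iron = L/(kA) = 0.0016/(46.6×3.88) = 8.849×10^-6 K/W
R_total = 0.6678 K/W
Q = ΔT / R_total = 125 / 0.6678

Q ≈ 187 W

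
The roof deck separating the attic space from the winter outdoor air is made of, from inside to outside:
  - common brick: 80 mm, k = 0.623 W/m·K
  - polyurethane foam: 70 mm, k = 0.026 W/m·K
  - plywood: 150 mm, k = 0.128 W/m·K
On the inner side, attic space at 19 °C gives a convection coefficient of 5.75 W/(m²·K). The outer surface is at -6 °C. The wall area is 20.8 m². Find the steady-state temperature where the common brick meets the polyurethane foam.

Using the resistance-network approach (series):
R_inner film = 1/(h_i·A) = 1/(5.75×20.8) = 0.008361 K/W
R_common brick = L/(kA) = 0.08/(0.623×20.8) = 0.006174 K/W
R_polyurethane foam = L/(kA) = 0.07/(0.026×20.8) = 0.1294 K/W
R_plywood = L/(kA) = 0.15/(0.128×20.8) = 0.05634 K/W
R_total = 0.2003 K/W;  Q = ΔT/R_total = 25/0.2003 = 124.8 W
T_interface = T_inner − Q·ΣR(inner→interface) = 19 − 125×0.01453

T ≈ 17.2 °C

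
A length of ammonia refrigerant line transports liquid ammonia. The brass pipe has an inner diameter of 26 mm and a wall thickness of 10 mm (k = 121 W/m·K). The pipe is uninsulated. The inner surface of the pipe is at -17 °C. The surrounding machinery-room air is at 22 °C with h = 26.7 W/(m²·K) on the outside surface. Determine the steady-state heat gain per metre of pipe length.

Treating each annulus and film as a series resistance:
R_brass pipe wall = ln(23/13)/(2π×121×1) = 7.505×10^-4 K/W
R_outer film = 1/(h_o·2πr_oL) = 1/(26.7×2π×0.023×1) = 0.2592 K/W
R_total = 0.2599 K/W
Q = ΔT/R_total = 39/0.2599

q′ ≈ 150 W/m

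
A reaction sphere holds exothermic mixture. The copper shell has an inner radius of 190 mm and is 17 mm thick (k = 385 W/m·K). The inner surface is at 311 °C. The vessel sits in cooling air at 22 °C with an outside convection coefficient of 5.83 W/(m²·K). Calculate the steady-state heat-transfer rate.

Each spherical layer contributes R = (1/r_i − 1/r_o)/(4πk):
R_copper shell = (1/0.19 − 1/0.207)/(4π×385) = 8.934×10^-5 K/W
R_outer film = 1/(h·4πr_o²) = 1/(5.83×4π×0.207²) = 0.3186 K/W
R_total = 0.3186 K/W
Q = ΔT/R_total = 289/0.3186

Q ≈ 907 W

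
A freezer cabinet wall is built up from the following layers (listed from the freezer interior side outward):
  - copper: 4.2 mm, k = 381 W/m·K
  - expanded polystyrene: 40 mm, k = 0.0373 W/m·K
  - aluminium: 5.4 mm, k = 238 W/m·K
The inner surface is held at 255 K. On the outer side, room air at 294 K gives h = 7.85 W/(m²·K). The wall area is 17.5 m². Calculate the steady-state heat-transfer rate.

Q ≈ 569 W

Using the resistance-network approach (series):
R_copper = L/(kA) = 0.0042/(381×17.5) = 6.299×10^-7 K/W
R_expanded polystyrene = L/(kA) = 0.04/(0.0373×17.5) = 0.06128 K/W
R_aluminium = L/(kA) = 0.0054/(238×17.5) = 1.297×10^-6 K/W
R_outer film = 1/(h_o·A) = 1/(7.85×17.5) = 0.007279 K/W
R_total = 0.06856 K/W
Q = ΔT / R_total = 39 / 0.06856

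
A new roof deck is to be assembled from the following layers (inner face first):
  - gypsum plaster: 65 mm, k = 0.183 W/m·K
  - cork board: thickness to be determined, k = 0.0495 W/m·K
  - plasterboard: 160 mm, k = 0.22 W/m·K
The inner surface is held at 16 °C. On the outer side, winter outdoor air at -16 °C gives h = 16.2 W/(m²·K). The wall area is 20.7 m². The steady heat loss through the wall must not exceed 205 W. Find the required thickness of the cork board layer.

Series thermal resistances:
R_gypsum plaster = L/(kA) = 0.065/(0.183×20.7) = 0.01716 K/W
R_plasterboard = L/(kA) = 0.16/(0.22×20.7) = 0.03513 K/W
R_outer film = 1/(h_o·A) = 1/(16.2×20.7) = 0.002982 K/W
Sum of the known resistances R_other = 0.05527 K/W
Required total resistance R_tot = ΔT/Q_allow = 32/205 = 0.1561 K/W
R_cork board = R_tot − R_other = 0.1008 K/W
L = R·k·A = 0.1008×0.0495×20.7

L ≈ 103 mm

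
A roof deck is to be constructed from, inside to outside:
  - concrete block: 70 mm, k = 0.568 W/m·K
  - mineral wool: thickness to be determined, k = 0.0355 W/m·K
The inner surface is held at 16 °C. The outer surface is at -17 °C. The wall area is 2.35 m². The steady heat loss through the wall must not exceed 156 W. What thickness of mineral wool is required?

Treating each layer as a thermal resistance in series:
R_concrete block = L/(kA) = 0.07/(0.568×2.35) = 0.05244 K/W
Sum of the known resistances R_other = 0.05244 K/W
Required total resistance R_tot = ΔT/Q_allow = 33/156 = 0.2115 K/W
R_mineral wool = R_tot − R_other = 0.1591 K/W
L = R·k·A = 0.1591×0.0355×2.35

L ≈ 13.3 mm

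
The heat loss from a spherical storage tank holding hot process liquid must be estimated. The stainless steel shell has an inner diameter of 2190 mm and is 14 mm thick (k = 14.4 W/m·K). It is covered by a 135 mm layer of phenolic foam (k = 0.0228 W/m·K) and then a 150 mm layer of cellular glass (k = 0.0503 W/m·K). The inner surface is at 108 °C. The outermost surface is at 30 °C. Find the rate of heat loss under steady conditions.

Q ≈ 163 W

Each spherical layer contributes R = (1/r_i − 1/r_o)/(4πk):
R_stainless steel shell = (1/1.095 − 1/1.109)/(4π×14.4) = 6.371×10^-5 K/W
R_phenolic foam = (1/1.109 − 1/1.244)/(4π×0.0228) = 0.3415 K/W
R_cellular glass = (1/1.244 − 1/1.394)/(4π×0.0503) = 0.1368 K/W
R_total = 0.4784 K/W
Q = ΔT/R_total = 78/0.4784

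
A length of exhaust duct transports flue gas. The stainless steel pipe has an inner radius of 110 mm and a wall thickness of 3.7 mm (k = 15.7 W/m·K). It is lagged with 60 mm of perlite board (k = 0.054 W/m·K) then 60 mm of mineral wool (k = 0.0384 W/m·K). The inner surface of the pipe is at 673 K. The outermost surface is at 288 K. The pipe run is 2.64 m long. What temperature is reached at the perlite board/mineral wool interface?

T ≈ 479 K

For a radial system each layer contributes R = ln(r_out/r_in)/(2πkL); films add R = 1/(hA).
R_stainless steel pipe wall = ln(113.7/110)/(2π×15.7×2.64) = 1.27×10^-4 K/W
R_perlite board = ln(173.7/113.7)/(2π×0.054×2.64) = 0.4731 K/W
R_mineral wool = ln(233.7/173.7)/(2π×0.0384×2.64) = 0.4658 K/W
R_total = 0.939 K/W
Q = ΔT/R_total = 385/0.939
Q = 410 W
T_interface = T_inner − Q·ΣR(inner→interface) = 673 − 410×0.4732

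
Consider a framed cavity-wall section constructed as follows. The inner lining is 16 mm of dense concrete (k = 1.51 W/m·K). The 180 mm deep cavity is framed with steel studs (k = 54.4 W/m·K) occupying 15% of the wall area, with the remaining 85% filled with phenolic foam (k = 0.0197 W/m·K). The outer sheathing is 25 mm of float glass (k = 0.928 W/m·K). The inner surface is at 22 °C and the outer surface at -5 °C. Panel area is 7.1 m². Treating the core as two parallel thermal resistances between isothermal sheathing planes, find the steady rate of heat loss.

Sheathing layers in series; stud and cavity paths in parallel between them.
R_inner = 0.016/(1.51×7.1) = 0.001492 K/W
R_stud  = 0.18/(54.4×0.15×7.1) = 0.003107 K/W
R_cav   = 0.18/(0.0197×0.85×7.1) = 1.514 K/W
1/R_core = 1/R_stud + 1/R_cav → R_core = 0.003101 K/W
R_outer = 0.025/(0.928×7.1) = 0.003794 K/W
R_total = 0.008387 K/W
Q = ΔT/R_total = 27/0.008387

Q ≈ 3220 W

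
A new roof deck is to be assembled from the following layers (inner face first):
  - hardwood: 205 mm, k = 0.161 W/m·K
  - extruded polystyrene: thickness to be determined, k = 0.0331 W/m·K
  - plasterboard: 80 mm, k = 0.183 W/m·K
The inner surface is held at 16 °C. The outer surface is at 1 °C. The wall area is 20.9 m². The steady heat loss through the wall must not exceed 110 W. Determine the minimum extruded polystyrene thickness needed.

Model the wall as resistances in series:
R_hardwood = L/(kA) = 0.205/(0.161×20.9) = 0.06092 K/W
R_plasterboard = L/(kA) = 0.08/(0.183×20.9) = 0.02092 K/W
Sum of the known resistances R_other = 0.08184 K/W
Required total resistance R_tot = ΔT/Q_allow = 15/110 = 0.1364 K/W
R_extruded polystyrene = R_tot − R_other = 0.05452 K/W
L = R·k·A = 0.05452×0.0331×20.9

L ≈ 37.7 mm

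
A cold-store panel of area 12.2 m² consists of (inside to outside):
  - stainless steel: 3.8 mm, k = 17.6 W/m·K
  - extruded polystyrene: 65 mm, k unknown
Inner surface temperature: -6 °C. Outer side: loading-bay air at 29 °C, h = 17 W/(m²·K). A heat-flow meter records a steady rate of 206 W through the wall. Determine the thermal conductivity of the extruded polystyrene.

Using the resistance-network approach (series):
R_stainless steel = L/(kA) = 0.0038/(17.6×12.2) = 1.77×10^-5 K/W
R_outer film = 1/(h_o·A) = 1/(17×12.2) = 0.004822 K/W
Sum of known resistances R_other = 0.004839 K/W
Total R = ΔT/Q = 35/206 = 0.1699 K/W
R_extruded polystyrene = R_total − R_other = 0.1651 K/W
k = L/(R·A) = 0.065/(0.1651×12.2)

k ≈ 0.0323 W/(m·K)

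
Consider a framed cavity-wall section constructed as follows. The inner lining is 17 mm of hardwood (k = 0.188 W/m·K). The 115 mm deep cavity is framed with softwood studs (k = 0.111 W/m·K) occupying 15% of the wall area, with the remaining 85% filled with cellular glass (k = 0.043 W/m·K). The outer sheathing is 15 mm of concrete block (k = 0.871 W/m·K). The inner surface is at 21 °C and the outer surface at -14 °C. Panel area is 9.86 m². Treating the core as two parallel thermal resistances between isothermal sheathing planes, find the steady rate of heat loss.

Sheathing layers in series; stud and cavity paths in parallel between them.
R_inner = 0.017/(0.188×9.86) = 0.009171 K/W
R_stud  = 0.115/(0.111×0.15×9.86) = 0.7005 K/W
R_cav   = 0.115/(0.043×0.85×9.86) = 0.3191 K/W
1/R_core = 1/R_stud + 1/R_cav → R_core = 0.2192 K/W
R_outer = 0.015/(0.871×9.86) = 0.001747 K/W
R_total = 0.2302 K/W
Q = ΔT/R_total = 35/0.2302

Q ≈ 152 W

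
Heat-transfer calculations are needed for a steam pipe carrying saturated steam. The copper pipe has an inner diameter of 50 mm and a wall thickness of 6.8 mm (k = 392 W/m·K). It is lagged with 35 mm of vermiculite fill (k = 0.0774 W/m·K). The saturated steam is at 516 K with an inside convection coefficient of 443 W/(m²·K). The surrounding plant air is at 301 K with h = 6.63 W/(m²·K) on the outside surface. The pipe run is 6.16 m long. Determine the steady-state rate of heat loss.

Treating each annulus and film as a series resistance:
R_inner film = 1/(h_i·2πr₁L) = 1/(443×2π×0.025×6.16) = 0.002333 K/W
R_copper pipe wall = ln(31.8/25)/(2π×392×6.16) = 1.586×10^-5 K/W
R_vermiculite fill = ln(66.8/31.8)/(2π×0.0774×6.16) = 0.2478 K/W
R_outer film = 1/(h_o·2πr_oL) = 1/(6.63×2π×0.0668×6.16) = 0.05834 K/W
R_total = 0.3085 K/W
Q = ΔT/R_total = 215/0.3085

Q ≈ 697 W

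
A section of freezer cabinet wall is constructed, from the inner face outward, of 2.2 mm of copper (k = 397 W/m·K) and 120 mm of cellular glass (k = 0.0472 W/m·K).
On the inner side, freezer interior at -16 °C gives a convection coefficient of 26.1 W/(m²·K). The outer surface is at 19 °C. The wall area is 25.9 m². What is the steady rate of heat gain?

Q ≈ 351 W

Series thermal resistances:
R_inner film = 1/(h_i·A) = 1/(26.1×25.9) = 0.001479 K/W
R_copper = L/(kA) = 0.0022/(397×25.9) = 2.14×10^-7 K/W
R_cellular glass = L/(kA) = 0.12/(0.0472×25.9) = 0.09816 K/W
R_total = 0.09964 K/W
Q = ΔT / R_total = 35 / 0.09964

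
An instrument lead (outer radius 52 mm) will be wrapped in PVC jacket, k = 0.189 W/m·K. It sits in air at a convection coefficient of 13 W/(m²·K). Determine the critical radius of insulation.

For a cylinder r_cr = k/h = 0.189/13
r_cr = 14.5 mm; since the bare radius (52 mm) is above r_cr, any added insulation will reduce heat loss.

r_cr ≈ 14.5 mm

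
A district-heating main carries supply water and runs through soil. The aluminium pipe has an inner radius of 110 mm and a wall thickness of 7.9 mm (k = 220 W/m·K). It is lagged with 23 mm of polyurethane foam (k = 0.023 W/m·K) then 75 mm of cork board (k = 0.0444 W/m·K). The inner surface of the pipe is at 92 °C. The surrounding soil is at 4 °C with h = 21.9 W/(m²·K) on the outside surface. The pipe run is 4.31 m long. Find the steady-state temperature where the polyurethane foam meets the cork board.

Per-layer cylindrical resistances, series-summed:
R_aluminium pipe wall = ln(117.9/110)/(2π×220×4.31) = 1.164×10^-5 K/W
R_polyurethane foam = ln(140.9/117.9)/(2π×0.023×4.31) = 0.2861 K/W
R_cork board = ln(215.9/140.9)/(2π×0.0444×4.31) = 0.3549 K/W
R_outer film = 1/(h_o·2πr_oL) = 1/(21.9×2π×0.2159×4.31) = 0.00781 K/W
R_total = 0.6489 K/W
Q = ΔT/R_total = 88/0.6489
Q = 136 W
T_interface = T_inner − Q·ΣR(inner→interface) = 92 − 136×0.2861

T ≈ 53.2 °C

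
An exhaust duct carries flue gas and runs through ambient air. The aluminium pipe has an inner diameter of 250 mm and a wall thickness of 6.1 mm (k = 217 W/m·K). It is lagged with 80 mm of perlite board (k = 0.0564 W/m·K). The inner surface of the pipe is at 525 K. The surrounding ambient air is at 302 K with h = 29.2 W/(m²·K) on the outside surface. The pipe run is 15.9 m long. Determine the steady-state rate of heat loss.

For a radial system each layer contributes R = ln(r_out/r_in)/(2πkL); films add R = 1/(hA).
R_aluminium pipe wall = ln(131.1/125)/(2π×217×15.9) = 2.198×10^-6 K/W
R_perlite board = ln(211.1/131.1)/(2π×0.0564×15.9) = 0.08455 K/W
R_outer film = 1/(h_o·2πr_oL) = 1/(29.2×2π×0.2111×15.9) = 0.001624 K/W
R_total = 0.08617 K/W
Q = ΔT/R_total = 223/0.08617

Q ≈ 2590 W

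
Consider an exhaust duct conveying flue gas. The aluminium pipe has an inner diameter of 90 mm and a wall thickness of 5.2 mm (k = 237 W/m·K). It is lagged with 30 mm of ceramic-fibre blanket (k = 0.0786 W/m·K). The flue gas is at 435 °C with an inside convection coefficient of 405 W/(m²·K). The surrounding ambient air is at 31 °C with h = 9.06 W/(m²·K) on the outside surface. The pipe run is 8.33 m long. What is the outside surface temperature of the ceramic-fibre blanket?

For a radial system each layer contributes R = ln(r_out/r_in)/(2πkL); films add R = 1/(hA).
R_inner film = 1/(h_i·2πr₁L) = 1/(405×2π×0.045×8.33) = 0.001048 K/W
R_aluminium pipe wall = ln(50.2/45)/(2π×237×8.33) = 8.816×10^-6 K/W
R_ceramic-fibre blanket = ln(80.2/50.2)/(2π×0.0786×8.33) = 0.1139 K/W
R_outer film = 1/(h_o·2πr_oL) = 1/(9.06×2π×0.0802×8.33) = 0.02629 K/W
R_total = 0.1412 K/W
Q = ΔT/R_total = 404/0.1412
Q = 2860 W
T_interface = T_inner − Q·ΣR(inner→interface) = 435 − 2860×0.1149

T ≈ 106 °C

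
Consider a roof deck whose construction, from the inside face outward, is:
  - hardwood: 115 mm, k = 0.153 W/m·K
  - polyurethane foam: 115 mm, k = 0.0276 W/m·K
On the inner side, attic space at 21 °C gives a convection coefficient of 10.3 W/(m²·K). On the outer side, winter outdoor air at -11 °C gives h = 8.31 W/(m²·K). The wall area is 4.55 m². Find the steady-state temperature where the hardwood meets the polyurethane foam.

Treating each layer as a thermal resistance in series:
R_inner film = 1/(h_i·A) = 1/(10.3×4.55) = 0.02134 K/W
R_hardwood = L/(kA) = 0.115/(0.153×4.55) = 0.1652 K/W
R_polyurethane foam = L/(kA) = 0.115/(0.0276×4.55) = 0.9158 K/W
R_outer film = 1/(h_o·A) = 1/(8.31×4.55) = 0.02645 K/W
R_total = 1.129 K/W;  Q = ΔT/R_total = 32/1.129 = 28.35 W
T_interface = T_inner − Q·ΣR(inner→interface) = 21 − 28.4×0.1865

T ≈ 15.7 °C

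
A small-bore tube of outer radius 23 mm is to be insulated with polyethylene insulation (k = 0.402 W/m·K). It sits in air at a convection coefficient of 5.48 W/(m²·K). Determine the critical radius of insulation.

For a cylinder r_cr = k/h = 0.402/5.48
r_cr = 73.4 mm; since the bare radius (23 mm) is below r_cr, adding a thin layer of insulation will *increase* heat loss.

r_cr ≈ 73.4 mm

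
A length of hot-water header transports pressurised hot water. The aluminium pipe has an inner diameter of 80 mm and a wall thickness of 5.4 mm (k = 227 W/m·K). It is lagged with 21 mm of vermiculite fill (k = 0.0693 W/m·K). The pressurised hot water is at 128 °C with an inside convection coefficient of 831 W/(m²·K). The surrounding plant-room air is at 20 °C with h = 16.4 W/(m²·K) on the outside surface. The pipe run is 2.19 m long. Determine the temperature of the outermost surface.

Radial resistances (cylindrical: R_cond = ln(r_o/r_i)/(2πkL), R_conv = 1/(h·2πrL)):
R_inner film = 1/(h_i·2πr₁L) = 1/(831×2π×0.04×2.19) = 0.002186 K/W
R_aluminium pipe wall = ln(45.4/40)/(2π×227×2.19) = 4.054×10^-5 K/W
R_vermiculite fill = ln(66.4/45.4)/(2π×0.0693×2.19) = 0.3987 K/W
R_outer film = 1/(h_o·2πr_oL) = 1/(16.4×2π×0.0664×2.19) = 0.06674 K/W
R_total = 0.4677 K/W
Q = ΔT/R_total = 108/0.4677
Q = 231 W
T_interface = T_inner − Q·ΣR(inner→interface) = 128 − 231×0.4009

T ≈ 35.4 °C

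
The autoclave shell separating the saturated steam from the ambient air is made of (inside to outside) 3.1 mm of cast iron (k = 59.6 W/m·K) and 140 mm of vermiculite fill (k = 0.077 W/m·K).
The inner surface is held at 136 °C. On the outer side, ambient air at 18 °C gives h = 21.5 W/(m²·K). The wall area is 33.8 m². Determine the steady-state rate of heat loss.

Q ≈ 2140 W

Treating each layer as a thermal resistance in series:
R_cast iron = L/(kA) = 0.0031/(59.6×33.8) = 1.539×10^-6 K/W
R_vermiculite fill = L/(kA) = 0.14/(0.077×33.8) = 0.05379 K/W
R_outer film = 1/(h_o·A) = 1/(21.5×33.8) = 0.001376 K/W
R_total = 0.05517 K/W
Q = ΔT / R_total = 118 / 0.05517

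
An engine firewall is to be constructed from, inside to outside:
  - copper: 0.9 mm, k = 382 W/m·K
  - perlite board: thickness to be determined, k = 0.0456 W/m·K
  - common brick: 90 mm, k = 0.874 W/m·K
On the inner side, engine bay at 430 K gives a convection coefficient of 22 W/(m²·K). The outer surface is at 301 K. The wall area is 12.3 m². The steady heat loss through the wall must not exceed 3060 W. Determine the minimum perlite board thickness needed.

L ≈ 16.9 mm

Thermal resistances in series:
R_inner film = 1/(h_i·A) = 1/(22×12.3) = 0.003695 K/W
R_copper = L/(kA) = 0.0009/(382×12.3) = 1.915×10^-7 K/W
R_common brick = L/(kA) = 0.09/(0.874×12.3) = 0.008372 K/W
Sum of the known resistances R_other = 0.01207 K/W
Required total resistance R_tot = ΔT/Q_allow = 129/3060 = 0.04216 K/W
R_perlite board = R_tot − R_other = 0.03009 K/W
L = R·k·A = 0.03009×0.0456×12.3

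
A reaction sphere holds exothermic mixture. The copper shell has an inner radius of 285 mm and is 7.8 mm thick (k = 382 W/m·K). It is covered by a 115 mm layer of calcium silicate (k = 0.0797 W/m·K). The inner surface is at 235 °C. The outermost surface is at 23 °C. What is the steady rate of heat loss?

Q ≈ 220 W

Spherical conduction: R = (1/r_in − 1/r_out)/(4πk) per layer; series-sum.
R_copper shell = (1/0.285 − 1/0.2928)/(4π×382) = 1.947×10^-5 K/W
R_calcium silicate = (1/0.2928 − 1/0.4078)/(4π×0.0797) = 0.9616 K/W
R_total = 0.9617 K/W
Q = ΔT/R_total = 212/0.9617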